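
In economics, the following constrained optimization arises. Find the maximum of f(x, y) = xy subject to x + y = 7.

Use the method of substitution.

Substitute y = 7 - x into f(x,y) = xy:
g(x) = x(7 - x) = 7x - x^2
g'(x) = 7 - 2x = 0  =>  x = 7/2
y = 7 - 7/2 = 7/2
Maximum value = (7/2) * (7/2) = 49/4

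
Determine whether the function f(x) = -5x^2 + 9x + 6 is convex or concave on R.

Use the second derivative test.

f(x) = -5x^2 + 9x + 6
f'(x) = -10x + 9
f''(x) = -10
Since f''(x) = -10 < 0 for all x, f is concave on R.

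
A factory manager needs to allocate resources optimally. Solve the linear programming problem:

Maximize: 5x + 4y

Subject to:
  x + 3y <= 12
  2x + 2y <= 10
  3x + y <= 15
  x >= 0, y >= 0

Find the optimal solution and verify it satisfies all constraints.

Feasible vertices: (0, 0), (0, 4), (3/2, 7/2), (5, 0)
Objective 5x + 4y at each vertex:
  (0, 0): 0
  (0, 4): 16
  (3/2, 7/2): 43/2
  (5, 0): 25
Maximum is 25 at (5, 0).
Verify constraints at (x, y) = (5, 0):
  1*5 + 3*0 = 5 <= 12
  2*5 + 2*0 = 10 <= 10 (active)
  3*5 + 1*0 = 15 <= 15 (active)
  x = 5 >= 0, y = 0 >= 0. All constraints satisfied.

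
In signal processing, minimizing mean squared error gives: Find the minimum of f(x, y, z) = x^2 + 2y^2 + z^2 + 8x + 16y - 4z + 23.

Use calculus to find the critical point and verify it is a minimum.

f(x,y,z) = x^2 + 2y^2 + z^2 + 8x + 16y - 4z + 23
df/dx = 2x + (8) = 0 => x = -4
df/dy = 4y + (16) = 0 => y = -4
df/dz = 2z + (-4) = 0 => z = 2
f(-4,-4,2) = 1*(-4)^2 + 2*(-4)^2 + 1*(2)^2 + 8*(-4) + 16*(-4) + -4*(2) + 23 = -29
Hessian is diagonal with entries 2, 4, 2 > 0, confirmed minimum.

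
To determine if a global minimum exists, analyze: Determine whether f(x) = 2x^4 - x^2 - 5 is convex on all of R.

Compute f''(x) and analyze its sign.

f(x) = 2x^4 - x^2 - 5
f'(x) = 8x^3 + -2x
f''(x) = 24x^2 + -2
f''(0) = -2 < 0, so not convex near x = 0
Therefore, f is not globally convex on R.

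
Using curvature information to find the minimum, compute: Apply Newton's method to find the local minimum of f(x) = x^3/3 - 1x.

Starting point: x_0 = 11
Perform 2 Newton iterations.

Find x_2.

f(x) = x^3/3 - 1x
f'(x) = x^2 - 1, f''(x) = 2x
Newton update: x_{n+1} = x_n - (x_n^2 - 1)/(2*x_n)
Step 1: x_0 = 11, f'=120, f''=22, x_1 = 61/11
Step 2: x_1 = 61/11, f'=3600/121, f''=122/11, x_2 = 1921/671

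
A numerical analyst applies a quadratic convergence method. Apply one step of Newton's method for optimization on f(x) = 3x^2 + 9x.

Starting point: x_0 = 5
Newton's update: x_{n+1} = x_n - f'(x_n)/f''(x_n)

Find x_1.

f(x) = 3x^2 + 9x
f'(x) = 6x + (9), f''(x) = 6
Newton step: x_1 = x_0 - f'(x_0)/f''(x_0)
f'(5) = 39
x_1 = 5 - 39/6 = -3/2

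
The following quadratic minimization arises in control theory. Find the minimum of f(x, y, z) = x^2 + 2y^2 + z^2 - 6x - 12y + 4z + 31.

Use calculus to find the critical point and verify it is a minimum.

f(x,y,z) = x^2 + 2y^2 + z^2 - 6x - 12y + 4z + 31
df/dx = 2x + (-6) = 0 => x = 3
df/dy = 4y + (-12) = 0 => y = 3
df/dz = 2z + (4) = 0 => z = -2
f(3,3,-2) = 1*(3)^2 + 2*(3)^2 + 1*(-2)^2 + -6*(3) + -12*(3) + 4*(-2) + 31 = 0
Hessian is diagonal with entries 2, 4, 2 > 0, confirmed minimum.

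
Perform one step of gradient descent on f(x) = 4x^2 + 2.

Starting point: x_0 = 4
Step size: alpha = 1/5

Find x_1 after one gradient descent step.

f(x) = 4x^2 + 2
f'(x) = 8x + 0
f'(4) = 8*4 + (0) = 32
x_1 = x_0 - alpha * f'(x_0) = 4 - 1/5 * 32 = -12/5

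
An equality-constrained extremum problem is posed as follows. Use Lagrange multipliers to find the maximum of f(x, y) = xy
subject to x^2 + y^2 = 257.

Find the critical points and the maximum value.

Lagrange conditions: y = 2*lambda*x and x = 2*lambda*y
If x = 0 then y = 0, violating the constraint, so x, y != 0.
Dividing: y/x = x/y => x^2 = y^2 => y = x or y = -x
Constraint: 2x^2 = 257 => x^2 = 257/2 => x = +/-sqrt(257/2)
Critical points: (sqrt(257/2), sqrt(257/2)), (-sqrt(257/2), -sqrt(257/2)), (sqrt(257/2), -sqrt(257/2)), (-sqrt(257/2), sqrt(257/2))
  y = x:  xy = x^2 = 257/2  at (sqrt(257/2), sqrt(257/2)) and (-sqrt(257/2), -sqrt(257/2))
  y = -x: xy = -x^2 = -257/2 at (sqrt(257/2), -sqrt(257/2)) and (-sqrt(257/2), sqrt(257/2))
Maximum xy = 257/2 at (sqrt(257/2), sqrt(257/2)) and (-sqrt(257/2), -sqrt(257/2))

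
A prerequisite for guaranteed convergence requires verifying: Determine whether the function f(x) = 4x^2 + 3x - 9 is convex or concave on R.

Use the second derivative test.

f(x) = 4x^2 + 3x - 9
f'(x) = 8x + 3
f''(x) = 8
Since f''(x) = 8 > 0 for all x, f is convex on R.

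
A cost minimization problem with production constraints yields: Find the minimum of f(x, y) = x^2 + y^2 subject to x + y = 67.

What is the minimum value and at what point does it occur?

Substitute y = 67 - x into f(x,y) = x^2 + y^2:
g(x) = x^2 + (67 - x)^2 = 2x^2 - 134x + 4489
g'(x) = 4x - 134 = 0  =>  x = 67/2
y = 67 - 67/2 = 67/2
Minimum value = (67/2)^2 + (67/2)^2 = 4489/2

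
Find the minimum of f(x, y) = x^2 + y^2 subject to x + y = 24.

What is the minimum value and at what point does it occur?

Substitute y = 24 - x into f(x,y) = x^2 + y^2:
g(x) = x^2 + (24 - x)^2 = 2x^2 - 48x + 576
g'(x) = 4x - 48 = 0  =>  x = 12
y = 24 - 12 = 12
Minimum value = 12^2 + 12^2 = 288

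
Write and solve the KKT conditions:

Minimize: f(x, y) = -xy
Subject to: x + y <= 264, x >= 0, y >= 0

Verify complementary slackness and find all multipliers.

Problem: min -xy s.t. x + y <= 264 (multiplier lambda), x >= 0 (mu_x), y >= 0 (mu_y)
KKT stationarity: -y + lambda - mu_x = 0, -x + lambda - mu_y = 0, with lambda, mu_x, mu_y >= 0
Complementary slackness: lambda*(x + y - 264) = 0, mu_x*x = 0, mu_y*y = 0
If lambda = 0: y = -mu_x <= 0 and x = -mu_y <= 0 force x = y = 0 with f = 0; but x = y = 132 is feasible with f = -17424 < 0, so this is not the minimum. Hence lambda > 0 and x + y = 264.
Try x > 0, y > 0 (so mu_x = mu_y = 0): y = lambda, x = lambda => x = y = lambda
x + y = 264 => 2*lambda = 264 => lambda = 132
x* = y* = 132 > 0, consistent with mu_x = mu_y = 0.
(Any feasible point with x = 0 or y = 0 has f = 0 > -17424, so the minimum is not on those boundaries.)
min(-xy) = -17424 (i.e. max xy = 17424)
Multipliers: lambda = 132, mu_x = 0, mu_y = 0
Complementary slackness: lambda*(x + y - 264) = 132*(132 + 132 - 264) = 0, mu_x*x = 0*132 = 0, mu_y*y = 0*132 = 0. Satisfied.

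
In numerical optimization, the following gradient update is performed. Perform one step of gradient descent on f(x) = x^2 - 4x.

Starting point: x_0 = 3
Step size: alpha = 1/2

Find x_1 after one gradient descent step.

f(x) = x^2 - 4x
f'(x) = 2x - 4
f'(3) = 2*3 + (-4) = 2
x_1 = x_0 - alpha * f'(x_0) = 3 - 1/2 * 2 = 2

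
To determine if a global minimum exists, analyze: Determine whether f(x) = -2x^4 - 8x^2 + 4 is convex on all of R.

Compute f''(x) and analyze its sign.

f(x) = -2x^4 - 8x^2 + 4
f'(x) = -8x^3 + -16x
f''(x) = -24x^2 + -16
f''(x) = -24x^2 + -16 <= -16 < 0 for all x
Therefore, f is concave on R.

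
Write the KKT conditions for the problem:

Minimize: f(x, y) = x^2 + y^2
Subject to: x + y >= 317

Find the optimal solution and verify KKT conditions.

KKT conditions for min x^2 + y^2 s.t. x + y >= 317:
Stationarity: 2x = mu, 2y = mu
So x = y = mu/2.
Complementary slackness: mu*(x + y - 317) = 0
Primal feasibility: x + y >= 317; dual feasibility: mu >= 0
If mu = 0 then x = y = 0, but 0 + 0 < 317 is infeasible, so the constraint is active.
Constraint active: x + y = 2*(mu/2) = 317 => mu = 317
x = y = 317/2, f = 100489/2
Verify: stationarity 2*(317/2) = 317 = mu; primal 317/2 + 317/2 = 317 >= 317; dual mu = 317 >= 0; complementary slackness 317*(317 - 317) = 0. All KKT conditions hold.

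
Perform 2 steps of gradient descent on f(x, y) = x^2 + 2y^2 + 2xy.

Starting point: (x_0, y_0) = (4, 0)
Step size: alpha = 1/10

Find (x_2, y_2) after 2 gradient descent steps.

f(x,y) = x^2 + 2y^2 + 2xy
grad_x = 2x + 2y, grad_y = 4y + 2x
Step 1: grad = (8, 8), (16/5, -4/5)
Step 2: grad = (24/5, 16/5), (68/25, -28/25)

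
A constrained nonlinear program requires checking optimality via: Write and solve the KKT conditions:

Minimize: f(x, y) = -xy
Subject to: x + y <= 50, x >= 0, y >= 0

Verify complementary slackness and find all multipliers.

Problem: min -xy s.t. x + y <= 50 (multiplier lambda), x >= 0 (mu_x), y >= 0 (mu_y)
KKT stationarity: -y + lambda - mu_x = 0, -x + lambda - mu_y = 0, with lambda, mu_x, mu_y >= 0
Complementary slackness: lambda*(x + y - 50) = 0, mu_x*x = 0, mu_y*y = 0
If lambda = 0: y = -mu_x <= 0 and x = -mu_y <= 0 force x = y = 0 with f = 0; but x = y = 25 is feasible with f = -625 < 0, so this is not the minimum. Hence lambda > 0 and x + y = 50.
Try x > 0, y > 0 (so mu_x = mu_y = 0): y = lambda, x = lambda => x = y = lambda
x + y = 50 => 2*lambda = 50 => lambda = 25
x* = y* = 25 > 0, consistent with mu_x = mu_y = 0.
(Any feasible point with x = 0 or y = 0 has f = 0 > -625, so the minimum is not on those boundaries.)
min(-xy) = -625 (i.e. max xy = 625)
Multipliers: lambda = 25, mu_x = 0, mu_y = 0
Complementary slackness: lambda*(x + y - 50) = 25*(25 + 25 - 50) = 0, mu_x*x = 0*25 = 0, mu_y*y = 0*25 = 0. Satisfied.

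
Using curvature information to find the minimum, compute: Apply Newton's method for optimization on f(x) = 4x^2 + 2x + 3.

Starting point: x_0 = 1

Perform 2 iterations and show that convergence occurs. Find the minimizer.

f(x) = 4x^2 + 2x + 3, f'(x) = 8x + (2), f''(x) = 8
Step 1: f'(1) = 10, x_1 = 1 - 10/8 = -1/4
Step 2: f'(-1/4) = 0, x_2 = -1/4 (converged)
Newton's method converges in 1 step for quadratics.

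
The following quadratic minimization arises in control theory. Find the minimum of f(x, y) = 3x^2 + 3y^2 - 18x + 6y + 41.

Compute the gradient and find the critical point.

f(x,y) = 3x^2 + 3y^2 - 18x + 6y + 41
df/dx = 6x + (-18) = 0  =>  x = 3
df/dy = 6y + (6) = 0  =>  y = -1
f(3, -1) = 3*(3)^2 + 3*(-1)^2 + -18*(3) + 6*(-1) + 41 = 11
Hessian is diagonal with entries 6, 6 > 0, so this is a minimum.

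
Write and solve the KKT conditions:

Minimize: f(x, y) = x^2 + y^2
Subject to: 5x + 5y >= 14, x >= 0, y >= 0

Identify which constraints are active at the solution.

KKT conditions for min x^2 + y^2 s.t. 5x + 5y >= 14, x >= 0, y >= 0:
Stationarity: 2x = mu*5 + mu_x, 2y = mu*5 + mu_y, with mu, mu_x, mu_y >= 0
Complementary slackness: mu*(5x + 5y - 14) = 0, mu_x*x = 0, mu_y*y = 0
(0, 0) is infeasible (5*0 + 5*0 < 14), so if mu = 0 stationarity would force x = mu_x/2 >= 0, y = mu_y/2 >= 0 with mu_x*x = mu_y*y = 0, i.e. x = y = 0: contradiction. Hence mu > 0 and 5x + 5y = 14 is active.
Try x > 0, y > 0 (so mu_x = mu_y = 0): x = 5*mu/2, y = 5*mu/2
Substitute: 5*(5*mu/2) + 5*(5*mu/2) = 14
  mu*50/2 = 14 => mu = 14/25
x* = 7/5 > 0, y* = 7/5 > 0, consistent with mu_x = mu_y = 0.
f is convex and the constraints are linear, so this KKT point is the global minimum.
f* = 98/25
Active constraints: 5x + 5y >= 14 (holds with equality, mu = 14/25 > 0); x >= 0 and y >= 0 are inactive (mu_x = mu_y = 0).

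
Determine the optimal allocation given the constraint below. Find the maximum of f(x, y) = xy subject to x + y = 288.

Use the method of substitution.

Substitute y = 288 - x into f(x,y) = xy:
g(x) = x(288 - x) = 288x - x^2
g'(x) = 288 - 2x = 0  =>  x = 144
y = 288 - 144 = 144
Maximum value = 144 * 144 = 20736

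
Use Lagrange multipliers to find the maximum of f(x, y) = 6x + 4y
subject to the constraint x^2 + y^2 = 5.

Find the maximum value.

Set up Lagrange conditions: grad f = lambda * grad g
  6 = 2*lambda*x
  4 = 2*lambda*y
From these: x/y = 6/4, so x = 6t, y = 4t for some t.
Substitute into constraint: (6t)^2 + (4t)^2 = 5
  t^2 * 52 = 5
  t = sqrt(5/52)
Maximum = 6*x + 4*y = (6^2 + 4^2)*t = 52 * sqrt(5/52) = sqrt(260)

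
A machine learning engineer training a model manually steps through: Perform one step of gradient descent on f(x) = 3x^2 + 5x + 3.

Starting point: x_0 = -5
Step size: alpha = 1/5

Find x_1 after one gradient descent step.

f(x) = 3x^2 + 5x + 3
f'(x) = 6x + 5
f'(-5) = 6*-5 + (5) = -25
x_1 = x_0 - alpha * f'(x_0) = -5 - 1/5 * -25 = 0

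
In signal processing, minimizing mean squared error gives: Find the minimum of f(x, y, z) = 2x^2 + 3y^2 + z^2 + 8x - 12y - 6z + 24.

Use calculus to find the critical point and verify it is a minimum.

f(x,y,z) = 2x^2 + 3y^2 + z^2 + 8x - 12y - 6z + 24
df/dx = 4x + (8) = 0 => x = -2
df/dy = 6y + (-12) = 0 => y = 2
df/dz = 2z + (-6) = 0 => z = 3
f(-2,2,3) = 2*(-2)^2 + 3*(2)^2 + 1*(3)^2 + 8*(-2) + -12*(2) + -6*(3) + 24 = -5
Hessian is diagonal with entries 4, 6, 2 > 0, confirmed minimum.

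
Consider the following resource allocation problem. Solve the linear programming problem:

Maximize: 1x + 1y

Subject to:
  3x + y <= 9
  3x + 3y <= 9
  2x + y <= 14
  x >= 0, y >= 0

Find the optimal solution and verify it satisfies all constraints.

Feasible vertices: (0, 0), (0, 3), (3, 0)
Objective 1x + 1y at each vertex:
  (0, 0): 0
  (0, 3): 3
  (3, 0): 3
Maximum is 3 at (0, 3).
Verify constraints at (x, y) = (0, 3):
  3*0 + 1*3 = 3 <= 9
  3*0 + 3*3 = 9 <= 9 (active)
  2*0 + 1*3 = 3 <= 14
  x = 0 >= 0, y = 3 >= 0. All constraints satisfied.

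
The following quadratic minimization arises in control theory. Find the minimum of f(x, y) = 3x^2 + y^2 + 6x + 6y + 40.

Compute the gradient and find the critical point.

f(x,y) = 3x^2 + y^2 + 6x + 6y + 40
df/dx = 6x + (6) = 0  =>  x = -1
df/dy = 2y + (6) = 0  =>  y = -3
f(-1, -3) = 3*(-1)^2 + 1*(-3)^2 + 6*(-1) + 6*(-3) + 40 = 28
Hessian is diagonal with entries 6, 2 > 0, so this is a minimum.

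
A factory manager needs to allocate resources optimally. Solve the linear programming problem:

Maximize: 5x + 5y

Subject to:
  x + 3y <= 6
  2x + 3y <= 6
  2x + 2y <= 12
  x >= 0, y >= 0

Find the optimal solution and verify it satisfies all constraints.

Feasible vertices: (0, 0), (0, 2), (3, 0)
Objective 5x + 5y at each vertex:
  (0, 0): 0
  (0, 2): 10
  (3, 0): 15
Maximum is 15 at (3, 0).
Verify constraints at (x, y) = (3, 0):
  1*3 + 3*0 = 3 <= 6
  2*3 + 3*0 = 6 <= 6 (active)
  2*3 + 2*0 = 6 <= 12
  x = 3 >= 0, y = 0 >= 0. All constraints satisfied.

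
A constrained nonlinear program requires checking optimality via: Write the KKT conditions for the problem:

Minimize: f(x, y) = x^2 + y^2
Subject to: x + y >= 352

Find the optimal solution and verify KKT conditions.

KKT conditions for min x^2 + y^2 s.t. x + y >= 352:
Stationarity: 2x = mu, 2y = mu
So x = y = mu/2.
Complementary slackness: mu*(x + y - 352) = 0
Primal feasibility: x + y >= 352; dual feasibility: mu >= 0
If mu = 0 then x = y = 0, but 0 + 0 < 352 is infeasible, so the constraint is active.
Constraint active: x + y = 2*(mu/2) = 352 => mu = 352
x = y = 176, f = 61952
Verify: stationarity 2*176 = 352 = mu; primal 176 + 176 = 352 >= 352; dual mu = 352 >= 0; complementary slackness 352*(352 - 352) = 0. All KKT conditions hold.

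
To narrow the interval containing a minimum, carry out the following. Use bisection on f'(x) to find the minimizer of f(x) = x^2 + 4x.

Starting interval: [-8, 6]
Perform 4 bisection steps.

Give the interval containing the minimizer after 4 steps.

Finding critical point of f(x) = x^2 + 4x using bisection on f'(x) = 2x + 4.
f'(x) = 0 when x = -2.
Starting interval: [-8, 6]
Step 1: mid = -1, f'(mid) = 2, new interval = [-8, -1]
Step 2: mid = -9/2, f'(mid) = -5, new interval = [-9/2, -1]
Step 3: mid = -11/4, f'(mid) = -3/2, new interval = [-11/4, -1]
Step 4: mid = -15/8, f'(mid) = 1/4, new interval = [-11/4, -15/8]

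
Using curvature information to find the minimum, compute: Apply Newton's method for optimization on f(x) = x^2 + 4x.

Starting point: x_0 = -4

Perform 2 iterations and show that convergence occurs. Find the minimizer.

f(x) = x^2 + 4x, f'(x) = 2x + (4), f''(x) = 2
Step 1: f'(-4) = -4, x_1 = -4 - -4/2 = -2
Step 2: f'(-2) = 0, x_2 = -2 (converged)
Newton's method converges in 1 step for quadratics.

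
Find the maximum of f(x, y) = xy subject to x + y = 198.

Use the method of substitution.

Substitute y = 198 - x into f(x,y) = xy:
g(x) = x(198 - x) = 198x - x^2
g'(x) = 198 - 2x = 0  =>  x = 99
y = 198 - 99 = 99
Maximum value = 99 * 99 = 9801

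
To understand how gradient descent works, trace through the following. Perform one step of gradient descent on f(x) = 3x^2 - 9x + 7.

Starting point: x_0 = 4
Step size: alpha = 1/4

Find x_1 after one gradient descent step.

f(x) = 3x^2 - 9x + 7
f'(x) = 6x - 9
f'(4) = 6*4 + (-9) = 15
x_1 = x_0 - alpha * f'(x_0) = 4 - 1/4 * 15 = 1/4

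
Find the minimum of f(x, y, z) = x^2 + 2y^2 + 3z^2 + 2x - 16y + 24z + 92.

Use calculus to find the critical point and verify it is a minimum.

f(x,y,z) = x^2 + 2y^2 + 3z^2 + 2x - 16y + 24z + 92
df/dx = 2x + (2) = 0 => x = -1
df/dy = 4y + (-16) = 0 => y = 4
df/dz = 6z + (24) = 0 => z = -4
f(-1,4,-4) = 1*(-1)^2 + 2*(4)^2 + 3*(-4)^2 + 2*(-1) + -16*(4) + 24*(-4) + 92 = 11
Hessian is diagonal with entries 2, 4, 6 > 0, confirmed minimum.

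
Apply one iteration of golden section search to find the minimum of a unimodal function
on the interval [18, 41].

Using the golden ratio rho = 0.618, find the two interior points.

Golden section search on [18, 41].
Golden ratio rho = 0.618 (approx).
Interior points:
  x_1 = 18 + (1-0.618)*23 = 26.7860
  x_2 = 18 + 0.618*23 = 32.2140
Compare f(x_1) and f(x_2) to determine which subinterval to keep.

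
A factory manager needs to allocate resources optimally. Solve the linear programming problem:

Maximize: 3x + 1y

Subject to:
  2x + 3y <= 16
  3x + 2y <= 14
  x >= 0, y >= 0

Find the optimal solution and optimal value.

Feasible vertices: (0, 0), (0, 16/3), (2, 4), (14/3, 0)
Objective 3x + 1y at each:
  (0, 0): 0
  (0, 16/3): 16/3
  (2, 4): 10
  (14/3, 0): 14
Maximum is 14 at (14/3, 0).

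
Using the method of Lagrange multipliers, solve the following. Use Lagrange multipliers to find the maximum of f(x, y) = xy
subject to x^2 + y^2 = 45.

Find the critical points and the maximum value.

Lagrange conditions: y = 2*lambda*x and x = 2*lambda*y
If x = 0 then y = 0, violating the constraint, so x, y != 0.
Dividing: y/x = x/y => x^2 = y^2 => y = x or y = -x
Constraint: 2x^2 = 45 => x^2 = 45/2 => x = +/-sqrt(45/2)
Critical points: (sqrt(45/2), sqrt(45/2)), (-sqrt(45/2), -sqrt(45/2)), (sqrt(45/2), -sqrt(45/2)), (-sqrt(45/2), sqrt(45/2))
  y = x:  xy = x^2 = 45/2  at (sqrt(45/2), sqrt(45/2)) and (-sqrt(45/2), -sqrt(45/2))
  y = -x: xy = -x^2 = -45/2 at (sqrt(45/2), -sqrt(45/2)) and (-sqrt(45/2), sqrt(45/2))
Maximum xy = 45/2 at (sqrt(45/2), sqrt(45/2)) and (-sqrt(45/2), -sqrt(45/2))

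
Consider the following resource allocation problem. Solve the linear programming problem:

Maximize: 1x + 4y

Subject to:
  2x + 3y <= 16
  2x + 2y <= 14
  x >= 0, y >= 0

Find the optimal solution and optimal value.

Feasible vertices: (0, 0), (0, 16/3), (5, 2), (7, 0)
Objective 1x + 4y at each:
  (0, 0): 0
  (0, 16/3): 64/3
  (5, 2): 13
  (7, 0): 7
Maximum is 64/3 at (0, 16/3).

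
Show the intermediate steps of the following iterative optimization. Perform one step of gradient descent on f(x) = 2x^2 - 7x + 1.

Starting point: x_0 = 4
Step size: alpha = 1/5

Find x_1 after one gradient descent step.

f(x) = 2x^2 - 7x + 1
f'(x) = 4x - 7
f'(4) = 4*4 + (-7) = 9
x_1 = x_0 - alpha * f'(x_0) = 4 - 1/5 * 9 = 11/5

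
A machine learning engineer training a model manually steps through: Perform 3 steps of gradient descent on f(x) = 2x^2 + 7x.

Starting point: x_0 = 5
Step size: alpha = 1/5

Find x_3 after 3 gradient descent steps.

f(x) = 2x^2 + 7x, f'(x) = 4x + (7)
Step 1: f'(5) = 27, x_1 = 5 - 1/5 * 27 = -2/5
Step 2: f'(-2/5) = 27/5, x_2 = -2/5 - 1/5 * 27/5 = -37/25
Step 3: f'(-37/25) = 27/25, x_3 = -37/25 - 1/5 * 27/25 = -212/125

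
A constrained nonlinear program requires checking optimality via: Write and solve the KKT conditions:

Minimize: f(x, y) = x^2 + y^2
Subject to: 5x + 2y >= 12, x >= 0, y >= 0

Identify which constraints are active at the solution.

KKT conditions for min x^2 + y^2 s.t. 5x + 2y >= 12, x >= 0, y >= 0:
Stationarity: 2x = mu*5 + mu_x, 2y = mu*2 + mu_y, with mu, mu_x, mu_y >= 0
Complementary slackness: mu*(5x + 2y - 12) = 0, mu_x*x = 0, mu_y*y = 0
(0, 0) is infeasible (5*0 + 2*0 < 12), so if mu = 0 stationarity would force x = mu_x/2 >= 0, y = mu_y/2 >= 0 with mu_x*x = mu_y*y = 0, i.e. x = y = 0: contradiction. Hence mu > 0 and 5x + 2y = 12 is active.
Try x > 0, y > 0 (so mu_x = mu_y = 0): x = 5*mu/2, y = 2*mu/2
Substitute: 5*(5*mu/2) + 2*(2*mu/2) = 12
  mu*29/2 = 12 => mu = 24/29
x* = 60/29 > 0, y* = 24/29 > 0, consistent with mu_x = mu_y = 0.
f is convex and the constraints are linear, so this KKT point is the global minimum.
f* = 144/29
Active constraints: 5x + 2y >= 12 (holds with equality, mu = 24/29 > 0); x >= 0 and y >= 0 are inactive (mu_x = mu_y = 0).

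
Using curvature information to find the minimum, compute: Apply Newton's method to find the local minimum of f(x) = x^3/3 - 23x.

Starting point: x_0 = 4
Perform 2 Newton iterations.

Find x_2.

f(x) = x^3/3 - 23x
f'(x) = x^2 - 23, f''(x) = 2x
Newton update: x_{n+1} = x_n - (x_n^2 - 23)/(2*x_n)
Step 1: x_0 = 4, f'=-7, f''=8, x_1 = 39/8
Step 2: x_1 = 39/8, f'=49/64, f''=39/4, x_2 = 2993/624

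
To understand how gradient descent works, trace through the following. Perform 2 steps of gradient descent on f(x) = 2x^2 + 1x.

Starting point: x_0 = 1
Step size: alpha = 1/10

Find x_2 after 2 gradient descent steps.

f(x) = 2x^2 + 1x, f'(x) = 4x + (1)
Step 1: f'(1) = 5, x_1 = 1 - 1/10 * 5 = 1/2
Step 2: f'(1/2) = 3, x_2 = 1/2 - 1/10 * 3 = 1/5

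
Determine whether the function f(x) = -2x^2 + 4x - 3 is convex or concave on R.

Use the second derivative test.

f(x) = -2x^2 + 4x - 3
f'(x) = -4x + 4
f''(x) = -4
Since f''(x) = -4 < 0 for all x, f is concave on R.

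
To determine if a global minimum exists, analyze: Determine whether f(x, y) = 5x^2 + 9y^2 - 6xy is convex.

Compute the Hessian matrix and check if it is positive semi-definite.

f(x,y) = 5x^2 + 9y^2 - 6xy
Hessian H = [[10, -6], [-6, 18]]
trace(H) = 28, det(H) = 144
Eigenvalues: (28 +/- sqrt(208)) / 2 = 21.21, 6.789
Since both eigenvalues > 0, f is convex.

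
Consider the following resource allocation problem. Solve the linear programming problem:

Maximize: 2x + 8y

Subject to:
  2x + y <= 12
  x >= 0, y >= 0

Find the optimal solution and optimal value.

The feasible region has vertices at [(0, 0), (6, 0), (0, 12)].
Checking objective 2x + 8y at each vertex:
  (0, 0): 2*0 + 8*0 = 0
  (6, 0): 2*6 + 8*0 = 12
  (0, 12): 2*0 + 8*12 = 96
Maximum is 96 at (0, 12).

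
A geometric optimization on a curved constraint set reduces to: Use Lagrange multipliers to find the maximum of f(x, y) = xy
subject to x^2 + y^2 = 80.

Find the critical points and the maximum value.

Lagrange conditions: y = 2*lambda*x and x = 2*lambda*y
If x = 0 then y = 0, violating the constraint, so x, y != 0.
Dividing: y/x = x/y => x^2 = y^2 => y = x or y = -x
Constraint: 2x^2 = 80 => x^2 = 40 => x = +/-sqrt(40)
Critical points: (sqrt(40), sqrt(40)), (-sqrt(40), -sqrt(40)), (sqrt(40), -sqrt(40)), (-sqrt(40), sqrt(40))
  y = x:  xy = x^2 = 40  at (sqrt(40), sqrt(40)) and (-sqrt(40), -sqrt(40))
  y = -x: xy = -x^2 = -40 at (sqrt(40), -sqrt(40)) and (-sqrt(40), sqrt(40))
Maximum xy = 40 at (sqrt(40), sqrt(40)) and (-sqrt(40), -sqrt(40))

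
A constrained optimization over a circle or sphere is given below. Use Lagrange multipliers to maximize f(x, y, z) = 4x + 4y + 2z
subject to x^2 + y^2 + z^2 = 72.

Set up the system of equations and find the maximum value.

Lagrange conditions: 4 = 2*lambda*x, 4 = 2*lambda*y, 2 = 2*lambda*z
So x:4 = y:4 = z:2, i.e. x = 4t, y = 4t, z = 2t
Constraint: t^2*(4^2 + 4^2 + 2^2) = 72
  t^2 * 36 = 72  =>  t = sqrt(2)
Maximum = 4*4t + 4*4t + 2*2t = 36*sqrt(2) = sqrt(2592)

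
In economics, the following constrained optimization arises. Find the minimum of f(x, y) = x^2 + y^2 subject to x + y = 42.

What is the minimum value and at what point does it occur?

Substitute y = 42 - x into f(x,y) = x^2 + y^2:
g(x) = x^2 + (42 - x)^2 = 2x^2 - 84x + 1764
g'(x) = 4x - 84 = 0  =>  x = 21
y = 42 - 21 = 21
Minimum value = 21^2 + 21^2 = 882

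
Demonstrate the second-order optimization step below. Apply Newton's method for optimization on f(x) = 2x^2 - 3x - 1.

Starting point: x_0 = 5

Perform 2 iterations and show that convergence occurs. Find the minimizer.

f(x) = 2x^2 - 3x - 1, f'(x) = 4x + (-3), f''(x) = 4
Step 1: f'(5) = 17, x_1 = 5 - 17/4 = 3/4
Step 2: f'(3/4) = 0, x_2 = 3/4 (converged)
Newton's method converges in 1 step for quadratics.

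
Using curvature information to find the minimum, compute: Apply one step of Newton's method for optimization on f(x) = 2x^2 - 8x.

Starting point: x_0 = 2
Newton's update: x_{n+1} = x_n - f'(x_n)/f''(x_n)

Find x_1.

f(x) = 2x^2 - 8x
f'(x) = 4x + (-8), f''(x) = 4
Newton step: x_1 = x_0 - f'(x_0)/f''(x_0)
f'(2) = 0
x_1 = 2 - 0/4 = 2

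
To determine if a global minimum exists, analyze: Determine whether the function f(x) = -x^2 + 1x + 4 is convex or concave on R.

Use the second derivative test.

f(x) = -x^2 + 1x + 4
f'(x) = -2x + 1
f''(x) = -2
Since f''(x) = -2 < 0 for all x, f is concave on R.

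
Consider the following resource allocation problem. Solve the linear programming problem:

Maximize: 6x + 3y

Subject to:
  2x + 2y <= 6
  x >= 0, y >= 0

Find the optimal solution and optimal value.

The feasible region has vertices at [(0, 0), (3, 0), (0, 3)].
Checking objective 6x + 3y at each vertex:
  (0, 0): 6*0 + 3*0 = 0
  (3, 0): 6*3 + 3*0 = 18
  (0, 3): 6*0 + 3*3 = 9
Maximum is 18 at (3, 0).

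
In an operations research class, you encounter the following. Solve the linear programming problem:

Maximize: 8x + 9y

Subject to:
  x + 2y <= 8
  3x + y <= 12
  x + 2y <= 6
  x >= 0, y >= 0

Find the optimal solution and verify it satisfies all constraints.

Feasible vertices: (0, 0), (0, 3), (18/5, 6/5), (4, 0)
Objective 8x + 9y at each vertex:
  (0, 0): 0
  (0, 3): 27
  (18/5, 6/5): 198/5
  (4, 0): 32
Maximum is 198/5 at (18/5, 6/5).
Verify constraints at (x, y) = (18/5, 6/5):
  1*(18/5) + 2*(6/5) = 6 <= 8
  3*(18/5) + 1*(6/5) = 12 <= 12 (active)
  1*(18/5) + 2*(6/5) = 6 <= 6 (active)
  x = 18/5 >= 0, y = 6/5 >= 0. All constraints satisfied.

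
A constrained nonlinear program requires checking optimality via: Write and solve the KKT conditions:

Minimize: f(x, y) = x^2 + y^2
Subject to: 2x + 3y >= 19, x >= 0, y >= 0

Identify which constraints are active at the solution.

KKT conditions for min x^2 + y^2 s.t. 2x + 3y >= 19, x >= 0, y >= 0:
Stationarity: 2x = mu*2 + mu_x, 2y = mu*3 + mu_y, with mu, mu_x, mu_y >= 0
Complementary slackness: mu*(2x + 3y - 19) = 0, mu_x*x = 0, mu_y*y = 0
(0, 0) is infeasible (2*0 + 3*0 < 19), so if mu = 0 stationarity would force x = mu_x/2 >= 0, y = mu_y/2 >= 0 with mu_x*x = mu_y*y = 0, i.e. x = y = 0: contradiction. Hence mu > 0 and 2x + 3y = 19 is active.
Try x > 0, y > 0 (so mu_x = mu_y = 0): x = 2*mu/2, y = 3*mu/2
Substitute: 2*(2*mu/2) + 3*(3*mu/2) = 19
  mu*13/2 = 19 => mu = 38/13
x* = 38/13 > 0, y* = 57/13 > 0, consistent with mu_x = mu_y = 0.
f is convex and the constraints are linear, so this KKT point is the global minimum.
f* = 361/13
Active constraints: 2x + 3y >= 19 (holds with equality, mu = 38/13 > 0); x >= 0 and y >= 0 are inactive (mu_x = mu_y = 0).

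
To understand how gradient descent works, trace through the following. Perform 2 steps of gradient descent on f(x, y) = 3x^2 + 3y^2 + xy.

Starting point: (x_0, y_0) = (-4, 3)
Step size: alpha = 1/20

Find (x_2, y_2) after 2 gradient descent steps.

f(x,y) = 3x^2 + 3y^2 + xy
grad_x = 6x + 1y, grad_y = 6y + 1x
Step 1: grad = (-21, 14), (-59/20, 23/10)
Step 2: grad = (-77/5, 217/20), (-109/50, 703/400)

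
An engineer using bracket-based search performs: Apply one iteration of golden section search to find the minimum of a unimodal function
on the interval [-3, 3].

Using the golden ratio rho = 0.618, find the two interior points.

Golden section search on [-3, 3].
Golden ratio rho = 0.618 (approx).
Interior points:
  x_1 = -3 + (1-0.618)*6 = -0.7080
  x_2 = -3 + 0.618*6 = 0.7080
Compare f(x_1) and f(x_2) to determine which subinterval to keep.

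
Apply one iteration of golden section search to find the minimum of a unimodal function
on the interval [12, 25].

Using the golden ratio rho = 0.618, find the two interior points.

Golden section search on [12, 25].
Golden ratio rho = 0.618 (approx).
Interior points:
  x_1 = 12 + (1-0.618)*13 = 16.9660
  x_2 = 12 + 0.618*13 = 20.0340
Compare f(x_1) and f(x_2) to determine which subinterval to keep.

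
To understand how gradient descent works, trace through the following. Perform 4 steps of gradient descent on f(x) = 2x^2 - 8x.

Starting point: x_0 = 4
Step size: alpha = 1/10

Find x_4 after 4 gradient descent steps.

f(x) = 2x^2 - 8x, f'(x) = 4x + (-8)
Step 1: f'(4) = 8, x_1 = 4 - 1/10 * 8 = 16/5
Step 2: f'(16/5) = 24/5, x_2 = 16/5 - 1/10 * 24/5 = 68/25
Step 3: f'(68/25) = 72/25, x_3 = 68/25 - 1/10 * 72/25 = 304/125
Step 4: f'(304/125) = 216/125, x_4 = 304/125 - 1/10 * 216/125 = 1412/625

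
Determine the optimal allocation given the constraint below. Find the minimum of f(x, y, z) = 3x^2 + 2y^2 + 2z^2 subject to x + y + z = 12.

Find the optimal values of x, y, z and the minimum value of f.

Using Lagrange multipliers on f = 3x^2 + 2y^2 + 2z^2 with constraint x + y + z = 12:
Conditions: 2*3*x = lambda, 2*2*y = lambda, 2*2*z = lambda
So x = lambda/6, y = lambda/4, z = lambda/4
Substituting into constraint: lambda * (2/3) = 12
lambda = 18
x = 3, y = 9/2, z = 9/2
Minimum value = 108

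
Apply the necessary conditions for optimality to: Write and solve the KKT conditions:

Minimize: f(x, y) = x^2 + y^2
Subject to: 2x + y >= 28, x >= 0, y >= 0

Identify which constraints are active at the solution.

KKT conditions for min x^2 + y^2 s.t. 2x + 1y >= 28, x >= 0, y >= 0:
Stationarity: 2x = mu*2 + mu_x, 2y = mu*1 + mu_y, with mu, mu_x, mu_y >= 0
Complementary slackness: mu*(2x + y - 28) = 0, mu_x*x = 0, mu_y*y = 0
(0, 0) is infeasible (2*0 + 1*0 < 28), so if mu = 0 stationarity would force x = mu_x/2 >= 0, y = mu_y/2 >= 0 with mu_x*x = mu_y*y = 0, i.e. x = y = 0: contradiction. Hence mu > 0 and 2x + y = 28 is active.
Try x > 0, y > 0 (so mu_x = mu_y = 0): x = 2*mu/2, y = 1*mu/2
Substitute: 2*(2*mu/2) + 1*(1*mu/2) = 28
  mu*5/2 = 28 => mu = 56/5
x* = 56/5 > 0, y* = 28/5 > 0, consistent with mu_x = mu_y = 0.
f is convex and the constraints are linear, so this KKT point is the global minimum.
f* = 784/5
Active constraints: 2x + y >= 28 (holds with equality, mu = 56/5 > 0); x >= 0 and y >= 0 are inactive (mu_x = mu_y = 0).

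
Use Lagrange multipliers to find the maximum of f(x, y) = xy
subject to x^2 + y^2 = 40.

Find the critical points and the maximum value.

Lagrange conditions: y = 2*lambda*x and x = 2*lambda*y
If x = 0 then y = 0, violating the constraint, so x, y != 0.
Dividing: y/x = x/y => x^2 = y^2 => y = x or y = -x
Constraint: 2x^2 = 40 => x^2 = 20 => x = +/-sqrt(20)
Critical points: (sqrt(20), sqrt(20)), (-sqrt(20), -sqrt(20)), (sqrt(20), -sqrt(20)), (-sqrt(20), sqrt(20))
  y = x:  xy = x^2 = 20  at (sqrt(20), sqrt(20)) and (-sqrt(20), -sqrt(20))
  y = -x: xy = -x^2 = -20 at (sqrt(20), -sqrt(20)) and (-sqrt(20), sqrt(20))
Maximum xy = 20 at (sqrt(20), sqrt(20)) and (-sqrt(20), -sqrt(20))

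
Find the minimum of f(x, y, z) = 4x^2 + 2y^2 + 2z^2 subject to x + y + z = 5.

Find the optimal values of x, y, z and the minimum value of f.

Using Lagrange multipliers on f = 4x^2 + 2y^2 + 2z^2 with constraint x + y + z = 5:
Conditions: 2*4*x = lambda, 2*2*y = lambda, 2*2*z = lambda
So x = lambda/8, y = lambda/4, z = lambda/4
Substituting into constraint: lambda * (5/8) = 5
lambda = 8
x = 1, y = 2, z = 2
Minimum value = 20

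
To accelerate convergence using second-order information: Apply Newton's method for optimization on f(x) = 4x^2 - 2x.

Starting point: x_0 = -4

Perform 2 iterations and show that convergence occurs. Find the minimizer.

f(x) = 4x^2 - 2x, f'(x) = 8x + (-2), f''(x) = 8
Step 1: f'(-4) = -34, x_1 = -4 - -34/8 = 1/4
Step 2: f'(1/4) = 0, x_2 = 1/4 (converged)
Newton's method converges in 1 step for quadratics.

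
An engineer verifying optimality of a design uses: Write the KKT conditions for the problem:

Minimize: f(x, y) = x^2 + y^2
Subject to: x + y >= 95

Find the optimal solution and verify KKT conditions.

KKT conditions for min x^2 + y^2 s.t. x + y >= 95:
Stationarity: 2x = mu, 2y = mu
So x = y = mu/2.
Complementary slackness: mu*(x + y - 95) = 0
Primal feasibility: x + y >= 95; dual feasibility: mu >= 0
If mu = 0 then x = y = 0, but 0 + 0 < 95 is infeasible, so the constraint is active.
Constraint active: x + y = 2*(mu/2) = 95 => mu = 95
x = y = 95/2, f = 9025/2
Verify: stationarity 2*(95/2) = 95 = mu; primal 95/2 + 95/2 = 95 >= 95; dual mu = 95 >= 0; complementary slackness 95*(95 - 95) = 0. All KKT conditions hold.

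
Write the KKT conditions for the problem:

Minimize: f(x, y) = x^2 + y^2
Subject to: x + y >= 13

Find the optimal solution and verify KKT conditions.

KKT conditions for min x^2 + y^2 s.t. x + y >= 13:
Stationarity: 2x = mu, 2y = mu
So x = y = mu/2.
Complementary slackness: mu*(x + y - 13) = 0
Primal feasibility: x + y >= 13; dual feasibility: mu >= 0
If mu = 0 then x = y = 0, but 0 + 0 < 13 is infeasible, so the constraint is active.
Constraint active: x + y = 2*(mu/2) = 13 => mu = 13
x = y = 13/2, f = 169/2
Verify: stationarity 2*(13/2) = 13 = mu; primal 13/2 + 13/2 = 13 >= 13; dual mu = 13 >= 0; complementary slackness 13*(13 - 13) = 0. All KKT conditions hold.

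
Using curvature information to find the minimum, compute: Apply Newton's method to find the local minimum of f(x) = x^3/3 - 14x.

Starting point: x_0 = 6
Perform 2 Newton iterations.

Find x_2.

f(x) = x^3/3 - 14x
f'(x) = x^2 - 14, f''(x) = 2x
Newton update: x_{n+1} = x_n - (x_n^2 - 14)/(2*x_n)
Step 1: x_0 = 6, f'=22, f''=12, x_1 = 25/6
Step 2: x_1 = 25/6, f'=121/36, f''=25/3, x_2 = 1129/300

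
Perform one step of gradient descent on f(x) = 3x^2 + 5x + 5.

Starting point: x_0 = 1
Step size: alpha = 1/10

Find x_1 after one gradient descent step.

f(x) = 3x^2 + 5x + 5
f'(x) = 6x + 5
f'(1) = 6*1 + (5) = 11
x_1 = x_0 - alpha * f'(x_0) = 1 - 1/10 * 11 = -1/10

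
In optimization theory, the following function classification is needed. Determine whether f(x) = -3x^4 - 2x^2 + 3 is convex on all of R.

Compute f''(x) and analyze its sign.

f(x) = -3x^4 - 2x^2 + 3
f'(x) = -12x^3 + -4x
f''(x) = -36x^2 + -4
f''(x) = -36x^2 + -4 <= -4 < 0 for all x
Therefore, f is concave on R.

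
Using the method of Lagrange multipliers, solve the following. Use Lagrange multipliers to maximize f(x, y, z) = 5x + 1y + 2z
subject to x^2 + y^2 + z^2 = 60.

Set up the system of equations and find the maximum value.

Lagrange conditions: 5 = 2*lambda*x, 1 = 2*lambda*y, 2 = 2*lambda*z
So x:5 = y:1 = z:2, i.e. x = 5t, y = 1t, z = 2t
Constraint: t^2*(5^2 + 1^2 + 2^2) = 60
  t^2 * 30 = 60  =>  t = sqrt(2)
Maximum = 5*5t + 1*1t + 2*2t = 30*sqrt(2) = sqrt(1800)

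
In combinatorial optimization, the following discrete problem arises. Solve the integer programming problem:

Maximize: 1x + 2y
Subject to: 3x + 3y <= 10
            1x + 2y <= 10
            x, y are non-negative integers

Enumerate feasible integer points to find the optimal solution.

Constraint 1: 3x + 3y <= 10
Constraint 2: 1x + 2y <= 10
Feasible x range (need y >= 0): 0 <= x <= min(10/3, 10/1) => x in {0, ..., 3}.
Enumerate feasible integer points row by row (the coefficient of y is 2 > 0, so for each x the largest feasible y gives the best value):
  x = 0: y <= min((10 - 3*0)/3, (10 - 1*0)/2) => y in {0, ..., 3}; best 1*0 + 2*3 = 6
  x = 1: y <= min((10 - 3*1)/3, (10 - 1*1)/2) => y in {0, ..., 2}; best 1*1 + 2*2 = 5
  x = 2: y <= min((10 - 3*2)/3, (10 - 1*2)/2) => y in {0, ..., 1}; best 1*2 + 2*1 = 4
  x = 3: y <= min((10 - 3*3)/3, (10 - 1*3)/2) => y in {0}; best 1*3 + 2*0 = 3
The maximum 1x + 2y = 6 is achieved at x = 0, y = 3.
Check: 3*0 + 3*3 = 9 <= 10 and 1*0 + 2*3 = 6 <= 10.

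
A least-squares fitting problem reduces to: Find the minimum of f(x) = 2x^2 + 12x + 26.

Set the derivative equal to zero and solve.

f(x) = 2x^2 + 12x + 26
f'(x) = 4x + (12) = 0
x = -12/4 = -3
f(-3) = 8
Since f''(x) = 4 > 0, this is a minimum.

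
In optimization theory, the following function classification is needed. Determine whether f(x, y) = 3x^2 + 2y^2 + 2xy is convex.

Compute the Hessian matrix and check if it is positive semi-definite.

f(x,y) = 3x^2 + 2y^2 + 2xy
Hessian H = [[6, 2], [2, 4]]
trace(H) = 10, det(H) = 20
Eigenvalues: (10 +/- sqrt(20)) / 2 = 7.236, 2.764
Since both eigenvalues > 0, f is convex.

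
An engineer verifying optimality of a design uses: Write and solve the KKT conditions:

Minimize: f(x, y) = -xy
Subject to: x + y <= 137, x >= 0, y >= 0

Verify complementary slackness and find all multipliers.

Problem: min -xy s.t. x + y <= 137 (multiplier lambda), x >= 0 (mu_x), y >= 0 (mu_y)
KKT stationarity: -y + lambda - mu_x = 0, -x + lambda - mu_y = 0, with lambda, mu_x, mu_y >= 0
Complementary slackness: lambda*(x + y - 137) = 0, mu_x*x = 0, mu_y*y = 0
If lambda = 0: y = -mu_x <= 0 and x = -mu_y <= 0 force x = y = 0 with f = 0; but x = y = 137/2 is feasible with f = -18769/4 < 0, so this is not the minimum. Hence lambda > 0 and x + y = 137.
Try x > 0, y > 0 (so mu_x = mu_y = 0): y = lambda, x = lambda => x = y = lambda
x + y = 137 => 2*lambda = 137 => lambda = 137/2
x* = y* = 137/2 > 0, consistent with mu_x = mu_y = 0.
(Any feasible point with x = 0 or y = 0 has f = 0 > -18769/4, so the minimum is not on those boundaries.)
min(-xy) = -18769/4 (i.e. max xy = 18769/4)
Multipliers: lambda = 137/2, mu_x = 0, mu_y = 0
Complementary slackness: lambda*(x + y - 137) = 137/2*(137/2 + 137/2 - 137) = 0, mu_x*x = 0*137/2 = 0, mu_y*y = 0*137/2 = 0. Satisfied.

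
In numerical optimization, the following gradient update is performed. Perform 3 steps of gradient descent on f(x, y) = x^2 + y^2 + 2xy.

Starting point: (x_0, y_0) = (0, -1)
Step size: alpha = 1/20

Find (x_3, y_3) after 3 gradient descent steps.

f(x,y) = x^2 + y^2 + 2xy
grad_x = 2x + 2y, grad_y = 2y + 2x
Step 1: grad = (-2, -2), (1/10, -9/10)
Step 2: grad = (-8/5, -8/5), (9/50, -41/50)
Step 3: grad = (-32/25, -32/25), (61/250, -189/250)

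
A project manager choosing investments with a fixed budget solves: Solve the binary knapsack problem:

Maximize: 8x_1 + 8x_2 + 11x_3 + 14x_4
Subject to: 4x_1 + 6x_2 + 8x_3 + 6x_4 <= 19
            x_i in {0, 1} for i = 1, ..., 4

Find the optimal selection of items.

Items: item 1 (v=8, w=4), item 2 (v=8, w=6), item 3 (v=11, w=8), item 4 (v=14, w=6)
Capacity: 19
Checking all 16 subsets (w = total weight, v = total value):
  {}: w = 0, v = 0
  {1}: w = 4, v = 8
  {2}: w = 6, v = 8
  {3}: w = 8, v = 11
  {4}: w = 6, v = 14
  {1, 2}: w = 10, v = 16
  {1, 3}: w = 12, v = 19
  {1, 4}: w = 10, v = 22
  {2, 3}: w = 14, v = 19
  {2, 4}: w = 12, v = 22
  {3, 4}: w = 14, v = 25
  {1, 2, 3}: w = 18, v = 27
  {1, 2, 4}: w = 16, v = 30
  {1, 3, 4}: w = 18, v = 33
  {2, 3, 4}: w = 20 > 19, infeasible
  {1, 2, 3, 4}: w = 24 > 19, infeasible
Best feasible subset: items [1, 3, 4]
Total weight: 18 <= 19, total value: 33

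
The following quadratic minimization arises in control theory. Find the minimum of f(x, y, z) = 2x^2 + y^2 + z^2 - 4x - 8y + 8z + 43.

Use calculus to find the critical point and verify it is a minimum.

f(x,y,z) = 2x^2 + y^2 + z^2 - 4x - 8y + 8z + 43
df/dx = 4x + (-4) = 0 => x = 1
df/dy = 2y + (-8) = 0 => y = 4
df/dz = 2z + (8) = 0 => z = -4
f(1,4,-4) = 2*(1)^2 + 1*(4)^2 + 1*(-4)^2 + -4*(1) + -8*(4) + 8*(-4) + 43 = 9
Hessian is diagonal with entries 4, 2, 2 > 0, confirmed minimum.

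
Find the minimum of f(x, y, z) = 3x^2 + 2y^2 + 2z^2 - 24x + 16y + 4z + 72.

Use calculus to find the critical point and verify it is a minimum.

f(x,y,z) = 3x^2 + 2y^2 + 2z^2 - 24x + 16y + 4z + 72
df/dx = 6x + (-24) = 0 => x = 4
df/dy = 4y + (16) = 0 => y = -4
df/dz = 4z + (4) = 0 => z = -1
f(4,-4,-1) = 3*(4)^2 + 2*(-4)^2 + 2*(-1)^2 + -24*(4) + 16*(-4) + 4*(-1) + 72 = -10
Hessian is diagonal with entries 6, 4, 4 > 0, confirmed minimum.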